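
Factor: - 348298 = -2^1*174149^1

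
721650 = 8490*85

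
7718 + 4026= 11744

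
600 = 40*15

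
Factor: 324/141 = 2^2*3^3*47^( - 1) =108/47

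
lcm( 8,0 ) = 0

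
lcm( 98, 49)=98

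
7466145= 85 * 87837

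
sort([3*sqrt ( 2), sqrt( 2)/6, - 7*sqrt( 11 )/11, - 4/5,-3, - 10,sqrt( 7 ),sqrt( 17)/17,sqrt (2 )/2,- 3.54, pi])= [  -  10, - 3.54, - 3,-7*sqrt(11)/11,-4/5 , sqrt( 2 ) /6,sqrt( 17 )/17, sqrt(2 )/2,sqrt(  7 ) , pi,3*sqrt( 2) ]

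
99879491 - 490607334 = - 390727843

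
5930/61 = 97 + 13/61 = 97.21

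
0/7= 0 = 0.00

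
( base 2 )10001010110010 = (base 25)e57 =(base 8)21262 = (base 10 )8882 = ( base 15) 2972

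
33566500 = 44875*748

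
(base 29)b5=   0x144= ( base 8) 504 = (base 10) 324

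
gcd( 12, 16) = 4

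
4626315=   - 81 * (-57115) 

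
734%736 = 734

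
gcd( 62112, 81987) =3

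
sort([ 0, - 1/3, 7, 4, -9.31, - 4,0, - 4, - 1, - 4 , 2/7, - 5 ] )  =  [ -9.31, -5,-4, - 4, - 4,-1,-1/3, 0,0, 2/7, 4, 7] 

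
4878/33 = 147 +9/11 = 147.82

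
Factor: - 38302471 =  - 5471^1* 7001^1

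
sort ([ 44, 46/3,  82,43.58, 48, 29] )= [ 46/3,  29, 43.58,44, 48, 82 ] 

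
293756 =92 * 3193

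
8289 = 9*921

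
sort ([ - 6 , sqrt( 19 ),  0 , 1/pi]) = [ - 6, 0,  1/pi, sqrt ( 19) ]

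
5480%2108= 1264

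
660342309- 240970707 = 419371602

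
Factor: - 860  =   - 2^2*5^1*43^1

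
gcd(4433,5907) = 11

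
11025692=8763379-  -  2262313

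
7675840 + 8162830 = 15838670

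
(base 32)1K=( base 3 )1221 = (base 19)2e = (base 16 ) 34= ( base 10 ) 52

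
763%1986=763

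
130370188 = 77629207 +52740981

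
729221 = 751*971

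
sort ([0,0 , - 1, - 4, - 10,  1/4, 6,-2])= [ - 10,  -  4, - 2, - 1,0,0,1/4,  6] 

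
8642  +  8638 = 17280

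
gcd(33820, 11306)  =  2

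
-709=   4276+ - 4985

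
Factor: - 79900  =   - 2^2*  5^2 *17^1*47^1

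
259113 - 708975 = -449862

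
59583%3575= 2383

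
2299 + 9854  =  12153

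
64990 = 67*970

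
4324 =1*4324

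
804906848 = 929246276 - 124339428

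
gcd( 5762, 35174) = 86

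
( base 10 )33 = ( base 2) 100001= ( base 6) 53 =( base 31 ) 12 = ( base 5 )113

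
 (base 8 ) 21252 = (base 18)1970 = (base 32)8LA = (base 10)8874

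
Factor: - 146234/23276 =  - 2^( - 1)*17^2 *23^(-1)  =  -289/46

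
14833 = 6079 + 8754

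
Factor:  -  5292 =  -  2^2* 3^3*7^2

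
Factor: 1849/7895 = 5^( - 1) * 43^2 *1579^ (-1 )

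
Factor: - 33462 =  - 2^1 * 3^2* 11^1*13^2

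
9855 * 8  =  78840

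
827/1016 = 827/1016=0.81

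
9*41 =369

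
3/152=3/152 = 0.02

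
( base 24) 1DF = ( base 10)903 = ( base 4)32013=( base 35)PS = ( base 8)1607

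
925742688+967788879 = 1893531567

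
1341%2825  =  1341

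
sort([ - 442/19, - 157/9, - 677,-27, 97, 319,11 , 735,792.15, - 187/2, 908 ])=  [ - 677,-187/2, - 27, - 442/19, - 157/9, 11,97, 319, 735, 792.15,  908 ]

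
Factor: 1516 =2^2*379^1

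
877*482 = 422714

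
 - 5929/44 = - 135+1/4= - 134.75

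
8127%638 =471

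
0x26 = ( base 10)38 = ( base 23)1F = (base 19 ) 20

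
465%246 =219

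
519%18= 15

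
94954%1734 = 1318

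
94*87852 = 8258088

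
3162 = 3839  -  677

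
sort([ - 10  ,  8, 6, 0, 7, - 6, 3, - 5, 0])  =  [ - 10, - 6 , - 5, 0, 0, 3, 6 , 7, 8 ] 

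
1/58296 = 1/58296 =0.00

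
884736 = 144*6144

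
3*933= 2799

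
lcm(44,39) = 1716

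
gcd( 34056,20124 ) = 1548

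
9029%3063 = 2903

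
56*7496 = 419776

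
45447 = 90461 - 45014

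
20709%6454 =1347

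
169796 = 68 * 2497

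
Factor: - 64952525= -5^2*11^1*251^1*941^1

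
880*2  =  1760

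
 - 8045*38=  - 305710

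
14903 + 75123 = 90026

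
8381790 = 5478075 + 2903715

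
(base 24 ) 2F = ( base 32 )1v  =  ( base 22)2j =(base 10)63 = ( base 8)77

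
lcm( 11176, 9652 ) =212344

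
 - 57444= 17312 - 74756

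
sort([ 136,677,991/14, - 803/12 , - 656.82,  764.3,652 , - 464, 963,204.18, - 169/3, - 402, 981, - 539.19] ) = [ - 656.82,  -  539.19,- 464, - 402,-803/12 ,  -  169/3, 991/14,136, 204.18,652,677, 764.3, 963,981 ]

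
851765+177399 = 1029164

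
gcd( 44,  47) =1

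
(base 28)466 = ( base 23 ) 65l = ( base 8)6356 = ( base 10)3310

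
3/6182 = 3/6182 = 0.00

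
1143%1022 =121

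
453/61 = 453/61 = 7.43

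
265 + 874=1139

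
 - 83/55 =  - 83/55=- 1.51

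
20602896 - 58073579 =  - 37470683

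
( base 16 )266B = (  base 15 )2daa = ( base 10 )9835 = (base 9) 14437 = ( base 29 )bk4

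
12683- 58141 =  - 45458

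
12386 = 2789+9597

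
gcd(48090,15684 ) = 6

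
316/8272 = 79/2068 = 0.04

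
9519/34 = 279+ 33/34 = 279.97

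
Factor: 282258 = 2^1*3^3 * 5227^1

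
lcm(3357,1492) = 13428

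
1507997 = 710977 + 797020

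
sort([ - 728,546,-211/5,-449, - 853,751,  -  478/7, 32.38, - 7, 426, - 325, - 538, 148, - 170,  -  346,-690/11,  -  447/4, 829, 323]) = [ - 853,  -  728 , -538,  -  449, - 346,-325,  -  170 ,-447/4, - 478/7, - 690/11,-211/5, - 7, 32.38,148,323 , 426, 546,751 , 829 ] 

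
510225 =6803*75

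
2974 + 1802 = 4776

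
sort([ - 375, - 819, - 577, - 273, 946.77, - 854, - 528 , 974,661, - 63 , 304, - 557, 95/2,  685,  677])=[ - 854, - 819, - 577,- 557, - 528, - 375,  -  273, - 63, 95/2, 304,661, 677, 685,946.77, 974 ]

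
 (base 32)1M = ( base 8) 66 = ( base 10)54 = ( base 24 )26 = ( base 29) 1p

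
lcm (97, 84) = 8148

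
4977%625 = 602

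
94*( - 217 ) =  - 20398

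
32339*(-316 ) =- 10219124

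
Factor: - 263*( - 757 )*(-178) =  - 2^1 *89^1 * 263^1*757^1=-35438198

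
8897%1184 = 609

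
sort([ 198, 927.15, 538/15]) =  [ 538/15 , 198,927.15]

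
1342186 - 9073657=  - 7731471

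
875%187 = 127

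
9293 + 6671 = 15964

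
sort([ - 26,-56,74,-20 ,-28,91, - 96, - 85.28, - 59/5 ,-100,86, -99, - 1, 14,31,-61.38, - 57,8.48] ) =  [  -  100, - 99, - 96, - 85.28, - 61.38,-57,-56,- 28, - 26,-20,  -  59/5, - 1,8.48,14,31, 74,86, 91]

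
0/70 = 0=0.00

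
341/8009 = 341/8009=0.04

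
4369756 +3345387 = 7715143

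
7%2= 1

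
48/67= 48/67 = 0.72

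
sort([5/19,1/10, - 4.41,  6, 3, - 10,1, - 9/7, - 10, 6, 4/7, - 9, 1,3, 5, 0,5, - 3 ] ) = [ - 10, - 10, - 9, - 4.41, - 3, - 9/7, 0,  1/10, 5/19, 4/7, 1,1 , 3, 3, 5,5, 6,6]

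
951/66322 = 951/66322=0.01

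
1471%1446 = 25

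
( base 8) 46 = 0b100110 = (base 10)38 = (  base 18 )22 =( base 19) 20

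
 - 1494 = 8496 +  - 9990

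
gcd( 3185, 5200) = 65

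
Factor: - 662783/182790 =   -  979/270 =- 2^( - 1)* 3^( - 3) *5^( - 1)*11^1*89^1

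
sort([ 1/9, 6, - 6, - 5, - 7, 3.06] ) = [ - 7,- 6, - 5, 1/9,3.06,6]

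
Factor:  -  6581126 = -2^1*157^1*20959^1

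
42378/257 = 164+ 230/257 = 164.89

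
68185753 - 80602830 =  - 12417077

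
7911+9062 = 16973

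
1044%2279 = 1044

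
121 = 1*121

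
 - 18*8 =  - 144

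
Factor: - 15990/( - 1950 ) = 5^ ( - 1 ) * 41^1 = 41/5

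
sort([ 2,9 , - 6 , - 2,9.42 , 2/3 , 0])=[ - 6, - 2,  0,2/3,2,9, 9.42]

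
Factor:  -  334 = -2^1*167^1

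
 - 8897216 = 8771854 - 17669070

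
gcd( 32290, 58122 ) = 6458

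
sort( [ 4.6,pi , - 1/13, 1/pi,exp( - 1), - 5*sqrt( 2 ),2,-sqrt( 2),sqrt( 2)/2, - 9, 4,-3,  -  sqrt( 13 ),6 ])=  [ - 9, - 5*sqrt( 2), - sqrt (13), - 3, - sqrt( 2), - 1/13,1/pi, exp( - 1 ), sqrt( 2)/2,2,pi , 4,4.6,6]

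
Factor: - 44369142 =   -  2^1*3^1*19^1*37^1*67^1*157^1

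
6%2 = 0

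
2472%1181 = 110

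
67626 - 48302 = 19324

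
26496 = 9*2944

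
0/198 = 0=0.00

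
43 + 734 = 777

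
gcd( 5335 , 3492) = 97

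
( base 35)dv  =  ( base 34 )EA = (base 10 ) 486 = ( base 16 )1e6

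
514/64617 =514/64617 = 0.01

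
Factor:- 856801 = -11^2 * 73^1*97^1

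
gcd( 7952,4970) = 994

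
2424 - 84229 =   -  81805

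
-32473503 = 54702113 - 87175616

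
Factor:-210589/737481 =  - 251/879=- 3^ ( - 1 )*251^1*293^( - 1)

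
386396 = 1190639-804243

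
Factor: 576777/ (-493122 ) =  - 2^( - 1)*7^( - 1) * 59^ ( - 1) *199^(-1)* 192259^1  =  -192259/164374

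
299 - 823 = -524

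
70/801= 70/801 = 0.09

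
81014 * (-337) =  - 27301718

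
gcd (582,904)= 2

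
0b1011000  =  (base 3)10021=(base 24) 3g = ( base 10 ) 88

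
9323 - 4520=4803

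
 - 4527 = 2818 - 7345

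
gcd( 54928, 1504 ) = 16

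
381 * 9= 3429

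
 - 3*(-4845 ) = 14535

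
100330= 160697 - 60367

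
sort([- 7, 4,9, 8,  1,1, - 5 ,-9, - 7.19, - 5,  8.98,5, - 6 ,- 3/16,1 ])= [ - 9,-7.19, - 7,- 6, - 5, - 5, - 3/16, 1,1,1,4, 5 , 8,8.98, 9 ]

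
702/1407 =234/469 = 0.50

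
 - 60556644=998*( - 60678)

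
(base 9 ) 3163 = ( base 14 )bc1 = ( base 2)100100010101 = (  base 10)2325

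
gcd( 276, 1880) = 4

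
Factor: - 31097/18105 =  -3^(  -  1) * 5^( - 1)*11^2*17^( - 1)*71^( - 1)*257^1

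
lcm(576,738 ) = 23616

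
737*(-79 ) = - 58223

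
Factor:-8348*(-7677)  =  64087596 =2^2*3^2*853^1*2087^1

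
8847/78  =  2949/26 = 113.42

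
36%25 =11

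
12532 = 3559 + 8973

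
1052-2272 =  - 1220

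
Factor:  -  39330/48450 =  - 3^1 * 5^ (-1 )*17^( -1 )*23^1 = -69/85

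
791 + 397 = 1188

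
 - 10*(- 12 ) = 120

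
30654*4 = 122616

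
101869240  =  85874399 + 15994841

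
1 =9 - 8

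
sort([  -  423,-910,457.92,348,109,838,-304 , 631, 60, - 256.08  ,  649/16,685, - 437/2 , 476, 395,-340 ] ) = [-910,-423,-340,-304, - 256.08 ,- 437/2,649/16,60,109,348, 395  ,  457.92,476,631,685,838 ] 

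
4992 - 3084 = 1908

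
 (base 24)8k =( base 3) 21212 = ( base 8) 324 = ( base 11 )183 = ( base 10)212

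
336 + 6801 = 7137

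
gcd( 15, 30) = 15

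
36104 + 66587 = 102691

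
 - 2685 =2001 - 4686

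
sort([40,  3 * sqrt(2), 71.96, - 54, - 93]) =[-93, - 54,3*sqrt(2 ) , 40, 71.96 ]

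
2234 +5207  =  7441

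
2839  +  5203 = 8042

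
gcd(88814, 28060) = 2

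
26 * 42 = 1092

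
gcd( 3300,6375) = 75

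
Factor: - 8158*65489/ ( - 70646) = 267129631/35323 = 43^1*1523^1*4079^1*35323^( - 1 ) 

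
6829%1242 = 619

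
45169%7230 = 1789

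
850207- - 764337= 1614544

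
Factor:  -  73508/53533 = - 92/67 = -  2^2*23^1*67^( - 1)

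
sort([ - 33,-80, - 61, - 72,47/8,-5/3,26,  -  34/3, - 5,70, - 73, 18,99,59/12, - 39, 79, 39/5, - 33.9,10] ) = [-80,-73, - 72, - 61, - 39,  -  33.9  ,-33,  -  34/3, -5, - 5/3,  59/12,47/8,39/5,10,18,26,70,79,99]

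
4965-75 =4890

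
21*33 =693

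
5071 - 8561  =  -3490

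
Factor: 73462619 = 43^2*67^1*593^1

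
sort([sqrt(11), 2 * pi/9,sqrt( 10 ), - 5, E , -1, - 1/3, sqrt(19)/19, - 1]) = [ - 5, - 1, - 1,-1/3, sqrt(19 )/19, 2*pi/9, E, sqrt(10 ) , sqrt(11)]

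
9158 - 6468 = 2690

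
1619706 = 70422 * 23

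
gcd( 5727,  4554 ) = 69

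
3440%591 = 485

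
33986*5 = 169930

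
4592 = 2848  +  1744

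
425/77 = 425/77=   5.52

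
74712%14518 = 2122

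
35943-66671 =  - 30728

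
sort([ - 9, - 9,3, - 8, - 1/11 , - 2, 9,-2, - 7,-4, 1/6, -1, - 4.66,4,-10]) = [  -  10, -9, - 9, - 8 , - 7, - 4.66, - 4, - 2 , - 2, - 1,  -  1/11, 1/6,3,4, 9]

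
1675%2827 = 1675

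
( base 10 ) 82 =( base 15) 57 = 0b1010010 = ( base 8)122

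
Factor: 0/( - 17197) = 0^1 = 0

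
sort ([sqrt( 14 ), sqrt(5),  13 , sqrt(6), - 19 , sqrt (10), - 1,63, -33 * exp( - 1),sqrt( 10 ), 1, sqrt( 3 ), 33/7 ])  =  [  -  19,- 33*exp( - 1), - 1,1, sqrt(3),sqrt( 5),sqrt( 6), sqrt(10), sqrt (10 ),sqrt (14), 33/7, 13,63]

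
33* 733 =24189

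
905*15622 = 14137910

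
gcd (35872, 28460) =4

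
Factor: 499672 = 2^3*62459^1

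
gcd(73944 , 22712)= 8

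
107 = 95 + 12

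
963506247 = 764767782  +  198738465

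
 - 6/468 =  - 1 + 77/78=- 0.01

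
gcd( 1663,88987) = 1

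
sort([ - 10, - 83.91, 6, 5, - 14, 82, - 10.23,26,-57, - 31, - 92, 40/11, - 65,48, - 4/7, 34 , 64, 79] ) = [ - 92, - 83.91, - 65, - 57, -31, - 14, - 10.23, - 10, - 4/7, 40/11,5, 6 , 26, 34,48, 64 , 79,82 ] 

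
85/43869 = 85/43869 = 0.00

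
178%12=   10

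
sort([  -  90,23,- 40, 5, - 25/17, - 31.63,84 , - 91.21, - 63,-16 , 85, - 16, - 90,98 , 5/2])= [ -91.21,-90, - 90, - 63 , - 40,-31.63 , - 16 ,- 16, - 25/17, 5/2,5, 23,84,85,  98] 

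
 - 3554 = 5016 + -8570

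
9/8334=1/926 = 0.00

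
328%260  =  68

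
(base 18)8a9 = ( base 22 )5G9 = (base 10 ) 2781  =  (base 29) 38q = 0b101011011101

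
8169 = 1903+6266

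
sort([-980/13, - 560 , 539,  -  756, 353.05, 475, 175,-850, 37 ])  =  [- 850, - 756, - 560, -980/13,  37, 175, 353.05 , 475,539]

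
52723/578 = 52723/578=91.22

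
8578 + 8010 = 16588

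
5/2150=1/430 = 0.00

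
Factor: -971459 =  - 397^1*2447^1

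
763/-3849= - 1+3086/3849 = - 0.20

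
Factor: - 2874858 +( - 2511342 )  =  -5386200 = - 2^3 * 3^1 * 5^2*47^1* 191^1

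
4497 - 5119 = - 622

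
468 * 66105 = 30937140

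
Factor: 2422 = 2^1*7^1*173^1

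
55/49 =1+6/49= 1.12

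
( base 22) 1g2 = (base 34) OM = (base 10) 838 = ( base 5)11323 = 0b1101000110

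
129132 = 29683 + 99449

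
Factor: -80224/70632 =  - 2^2*3^( - 4) * 23^1 = - 92/81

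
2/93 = 2/93   =  0.02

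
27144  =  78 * 348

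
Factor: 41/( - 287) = -1/7 = - 7^( - 1)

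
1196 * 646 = 772616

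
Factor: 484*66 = 31944 = 2^3*3^1*11^3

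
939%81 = 48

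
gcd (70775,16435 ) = 95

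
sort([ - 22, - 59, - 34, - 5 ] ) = [-59, - 34, - 22, - 5 ] 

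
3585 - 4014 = -429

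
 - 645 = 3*( - 215) 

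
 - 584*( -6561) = 3831624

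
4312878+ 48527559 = 52840437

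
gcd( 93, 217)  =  31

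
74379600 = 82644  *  900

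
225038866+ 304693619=529732485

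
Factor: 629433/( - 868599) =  - 7^1*97^1 * 937^(-1 ) = - 679/937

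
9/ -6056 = -1+ 6047/6056 = -0.00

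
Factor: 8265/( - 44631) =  - 3^( - 3) * 5^1= -5/27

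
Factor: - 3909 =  - 3^1*1303^1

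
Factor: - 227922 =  - 2^1* 3^1*37987^1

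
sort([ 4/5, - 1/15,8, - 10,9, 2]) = [ - 10, - 1/15,4/5,2,8,9]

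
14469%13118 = 1351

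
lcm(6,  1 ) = 6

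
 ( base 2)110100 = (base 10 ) 52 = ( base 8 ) 64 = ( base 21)2A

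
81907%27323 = 27261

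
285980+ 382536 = 668516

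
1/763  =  1/763 = 0.00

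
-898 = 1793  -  2691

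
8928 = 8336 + 592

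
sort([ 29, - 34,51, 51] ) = [ - 34,29,51,51]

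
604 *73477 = 44380108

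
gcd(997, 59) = 1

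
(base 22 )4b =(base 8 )143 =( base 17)5e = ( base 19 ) 54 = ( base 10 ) 99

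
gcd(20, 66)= 2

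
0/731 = 0 = 0.00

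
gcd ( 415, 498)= 83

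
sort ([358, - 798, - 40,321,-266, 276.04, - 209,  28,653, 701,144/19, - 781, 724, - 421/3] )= [ - 798, - 781, - 266, - 209, - 421/3, - 40,144/19,28,276.04,321, 358,653,  701,  724]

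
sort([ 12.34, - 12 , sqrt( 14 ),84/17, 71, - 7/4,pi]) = [ - 12, -7/4, pi, sqrt(  14), 84/17, 12.34,71]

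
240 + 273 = 513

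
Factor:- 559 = -13^1*43^1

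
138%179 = 138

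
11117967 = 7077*1571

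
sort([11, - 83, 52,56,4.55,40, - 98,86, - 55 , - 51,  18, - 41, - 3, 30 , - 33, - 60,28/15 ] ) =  [ - 98, - 83,  -  60 , - 55, - 51, - 41, - 33 , - 3, 28/15, 4.55, 11,18, 30,40,52 , 56, 86]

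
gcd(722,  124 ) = 2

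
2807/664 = 2807/664 = 4.23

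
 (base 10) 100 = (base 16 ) 64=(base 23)48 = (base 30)3a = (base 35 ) 2U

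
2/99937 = 2/99937 = 0.00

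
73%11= 7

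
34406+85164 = 119570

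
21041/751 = 21041/751 = 28.02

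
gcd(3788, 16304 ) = 4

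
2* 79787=159574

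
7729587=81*95427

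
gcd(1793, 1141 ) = 163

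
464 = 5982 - 5518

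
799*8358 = 6678042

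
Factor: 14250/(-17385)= - 50/61 = - 2^1*5^2* 61^ ( - 1)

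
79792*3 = 239376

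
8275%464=387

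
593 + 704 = 1297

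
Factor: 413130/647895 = 586/919 =2^1*293^1*919^( -1)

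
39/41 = 39/41 = 0.95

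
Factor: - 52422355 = - 5^1 * 10484471^1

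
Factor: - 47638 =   -  2^1*23819^1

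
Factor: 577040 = 2^4*5^1*7213^1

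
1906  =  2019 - 113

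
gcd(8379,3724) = 931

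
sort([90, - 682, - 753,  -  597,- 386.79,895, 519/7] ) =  [ - 753, - 682 , - 597, - 386.79, 519/7, 90, 895 ] 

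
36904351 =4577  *8063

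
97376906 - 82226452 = 15150454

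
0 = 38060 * 0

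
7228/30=3614/15 =240.93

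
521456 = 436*1196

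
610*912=556320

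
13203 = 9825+3378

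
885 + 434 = 1319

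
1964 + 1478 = 3442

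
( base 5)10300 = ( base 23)17A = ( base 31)MI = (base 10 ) 700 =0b1010111100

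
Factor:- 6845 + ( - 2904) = -9749^1 =- 9749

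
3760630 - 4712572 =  - 951942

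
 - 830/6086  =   - 1 + 2628/3043= - 0.14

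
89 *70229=6250381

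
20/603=20/603 = 0.03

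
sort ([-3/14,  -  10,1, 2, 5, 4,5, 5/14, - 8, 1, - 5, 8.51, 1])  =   [ - 10, - 8, - 5, - 3/14, 5/14, 1,1, 1, 2,4, 5,  5,8.51 ] 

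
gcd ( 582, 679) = 97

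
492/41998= 246/20999  =  0.01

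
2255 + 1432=3687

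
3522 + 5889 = 9411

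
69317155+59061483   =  128378638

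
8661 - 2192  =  6469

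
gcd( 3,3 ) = 3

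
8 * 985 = 7880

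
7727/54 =7727/54 = 143.09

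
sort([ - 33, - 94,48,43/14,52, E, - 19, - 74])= [- 94, - 74,-33, - 19 , E,43/14 , 48 , 52]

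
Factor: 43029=3^2*7^1*683^1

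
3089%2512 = 577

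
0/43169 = 0  =  0.00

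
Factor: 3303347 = 3303347^1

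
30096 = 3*10032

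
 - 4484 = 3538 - 8022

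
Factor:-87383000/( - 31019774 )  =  43691500/15509887 = 2^2 * 5^3* 87383^1  *  15509887^ ( - 1)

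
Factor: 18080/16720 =226/209 = 2^1*11^(-1)*19^ ( - 1 )*113^1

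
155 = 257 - 102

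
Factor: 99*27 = 3^5*11^1 = 2673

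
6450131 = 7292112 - 841981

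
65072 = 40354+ 24718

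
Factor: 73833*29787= 2199263571 = 3^2*9929^1*24611^1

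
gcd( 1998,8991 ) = 999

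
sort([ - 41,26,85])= [ - 41,26, 85] 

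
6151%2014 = 109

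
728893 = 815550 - 86657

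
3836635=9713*395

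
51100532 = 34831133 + 16269399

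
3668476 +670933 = 4339409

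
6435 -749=5686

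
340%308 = 32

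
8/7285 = 8/7285= 0.00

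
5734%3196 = 2538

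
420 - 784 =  - 364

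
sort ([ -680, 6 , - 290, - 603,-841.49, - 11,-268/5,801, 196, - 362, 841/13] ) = [ - 841.49,-680, - 603,  -  362,-290,-268/5, - 11, 6,841/13, 196 , 801 ] 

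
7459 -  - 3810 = 11269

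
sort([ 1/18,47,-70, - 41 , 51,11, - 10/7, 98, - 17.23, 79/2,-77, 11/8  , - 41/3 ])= [  -  77, - 70 ,-41, - 17.23, - 41/3,-10/7, 1/18,11/8,11,79/2,47, 51, 98]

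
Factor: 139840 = 2^6*5^1*19^1 * 23^1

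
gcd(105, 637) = 7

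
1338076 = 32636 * 41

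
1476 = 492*3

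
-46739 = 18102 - 64841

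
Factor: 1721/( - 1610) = -2^(-1)*5^(-1 )*7^( - 1)*23^( - 1)*1721^1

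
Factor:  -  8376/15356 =- 2^1*3^1 * 11^( - 1) = -6/11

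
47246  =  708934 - 661688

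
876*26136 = 22895136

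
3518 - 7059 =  - 3541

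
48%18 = 12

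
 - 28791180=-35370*814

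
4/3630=2/1815 = 0.00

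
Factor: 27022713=3^1*9007571^1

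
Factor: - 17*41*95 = -5^1 * 17^1  *19^1* 41^1=- 66215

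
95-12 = 83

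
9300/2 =4650 = 4650.00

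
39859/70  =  39859/70 = 569.41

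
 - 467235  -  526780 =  - 994015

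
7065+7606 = 14671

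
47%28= 19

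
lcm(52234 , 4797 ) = 470106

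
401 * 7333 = 2940533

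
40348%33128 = 7220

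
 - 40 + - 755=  - 795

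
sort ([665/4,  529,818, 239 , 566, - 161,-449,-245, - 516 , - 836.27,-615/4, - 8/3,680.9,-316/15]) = [ -836.27,-516 ,-449,-245, - 161,-615/4,- 316/15 , - 8/3, 665/4,239, 529 , 566, 680.9,818 ]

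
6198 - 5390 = 808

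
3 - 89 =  - 86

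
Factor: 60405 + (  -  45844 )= 14561 = 14561^1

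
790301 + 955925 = 1746226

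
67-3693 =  - 3626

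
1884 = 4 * 471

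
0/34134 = 0  =  0.00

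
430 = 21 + 409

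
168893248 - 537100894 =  - 368207646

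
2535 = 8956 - 6421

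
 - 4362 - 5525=-9887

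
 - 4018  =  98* (-41)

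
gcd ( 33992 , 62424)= 8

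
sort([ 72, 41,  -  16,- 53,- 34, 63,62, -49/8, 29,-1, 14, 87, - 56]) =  [ - 56, - 53, - 34,  -  16, - 49/8,- 1, 14, 29 , 41, 62, 63, 72, 87]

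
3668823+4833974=8502797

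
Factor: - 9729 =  - 3^2*23^1*47^1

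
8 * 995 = 7960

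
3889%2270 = 1619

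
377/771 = 377/771 = 0.49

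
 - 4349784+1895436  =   - 2454348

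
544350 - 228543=315807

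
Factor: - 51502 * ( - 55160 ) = 2^4* 5^1*7^1*11^1*197^1*2341^1 = 2840850320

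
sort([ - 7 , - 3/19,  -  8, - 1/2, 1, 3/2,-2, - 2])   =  [ - 8,-7 , -2,-2,- 1/2, -3/19,1, 3/2 ] 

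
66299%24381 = 17537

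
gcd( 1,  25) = 1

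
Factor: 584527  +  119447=2^1*3^1*117329^1 = 703974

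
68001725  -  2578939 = 65422786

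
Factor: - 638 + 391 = -13^1*19^1 =- 247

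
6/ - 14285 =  - 1+14279/14285 = - 0.00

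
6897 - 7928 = - 1031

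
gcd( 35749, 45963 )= 5107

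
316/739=316/739 = 0.43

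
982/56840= 491/28420 = 0.02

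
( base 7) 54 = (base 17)25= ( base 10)39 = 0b100111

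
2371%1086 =199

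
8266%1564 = 446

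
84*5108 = 429072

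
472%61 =45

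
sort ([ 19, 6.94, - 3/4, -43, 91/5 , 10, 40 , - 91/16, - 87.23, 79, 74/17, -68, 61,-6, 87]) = [ - 87.23, - 68, - 43 , - 6 , -91/16,  -  3/4, 74/17 , 6.94,  10, 91/5,19, 40,61,79, 87]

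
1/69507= 1/69507 = 0.00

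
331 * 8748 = 2895588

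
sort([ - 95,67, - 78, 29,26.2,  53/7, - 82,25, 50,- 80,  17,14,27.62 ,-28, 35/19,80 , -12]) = [-95, - 82  ,-80, -78, - 28, - 12, 35/19,  53/7, 14, 17, 25, 26.2,  27.62,29,  50, 67,  80]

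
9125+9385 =18510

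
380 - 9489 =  - 9109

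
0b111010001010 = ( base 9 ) 5085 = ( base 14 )14DC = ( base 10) 3722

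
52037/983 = 52+921/983 = 52.94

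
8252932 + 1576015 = 9828947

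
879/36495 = 293/12165 = 0.02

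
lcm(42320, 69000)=3174000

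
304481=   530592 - 226111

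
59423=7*8489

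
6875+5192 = 12067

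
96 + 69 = 165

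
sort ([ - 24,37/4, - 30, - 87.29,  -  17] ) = [- 87.29,-30, - 24, - 17,37/4 ]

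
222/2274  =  37/379   =  0.10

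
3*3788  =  11364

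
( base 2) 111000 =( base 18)32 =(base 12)48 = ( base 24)28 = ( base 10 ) 56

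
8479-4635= 3844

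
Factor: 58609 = 29^1*43^1 *47^1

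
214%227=214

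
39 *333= 12987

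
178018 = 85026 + 92992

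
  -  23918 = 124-24042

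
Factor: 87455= 5^1*17491^1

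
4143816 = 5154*804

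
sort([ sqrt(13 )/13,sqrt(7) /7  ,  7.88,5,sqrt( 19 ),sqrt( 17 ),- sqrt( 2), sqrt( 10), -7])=[ - 7 ,-sqrt( 2 ), sqrt(13)/13,sqrt(7) /7,sqrt(10 ),sqrt (17), sqrt(19), 5,7.88]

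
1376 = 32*43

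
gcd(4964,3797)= 1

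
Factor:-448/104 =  - 56/13 = - 2^3*7^1 * 13^( - 1) 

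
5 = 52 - 47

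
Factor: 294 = 2^1*3^1*7^2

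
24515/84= 24515/84 = 291.85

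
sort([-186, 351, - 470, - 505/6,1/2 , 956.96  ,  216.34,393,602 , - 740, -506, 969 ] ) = [ - 740, - 506, - 470,-186 , - 505/6, 1/2,216.34, 351,  393,602, 956.96,969 ] 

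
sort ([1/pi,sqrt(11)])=[1/pi, sqrt(11 )]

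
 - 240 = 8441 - 8681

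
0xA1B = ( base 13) 1240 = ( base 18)7HD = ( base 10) 2587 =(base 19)733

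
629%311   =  7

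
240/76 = 3 + 3/19 = 3.16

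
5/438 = 5/438 = 0.01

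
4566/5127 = 1522/1709 =0.89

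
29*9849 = 285621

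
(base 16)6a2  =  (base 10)1698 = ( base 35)1di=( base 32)1L2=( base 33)1IF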